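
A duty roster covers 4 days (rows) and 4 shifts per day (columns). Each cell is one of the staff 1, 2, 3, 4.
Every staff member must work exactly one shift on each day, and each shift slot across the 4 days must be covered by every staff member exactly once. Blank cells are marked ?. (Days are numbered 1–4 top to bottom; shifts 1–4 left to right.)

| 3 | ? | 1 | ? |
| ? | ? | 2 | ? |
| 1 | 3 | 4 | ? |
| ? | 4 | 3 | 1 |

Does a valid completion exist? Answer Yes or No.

Yes

No day or shift among the givens repeats a symbol, and propagating forced cells runs into no contradiction.
One valid completion exists (for instance, 3 2 1 4 / 4 1 2 3 / 1 3 4 2 / 2 4 3 1).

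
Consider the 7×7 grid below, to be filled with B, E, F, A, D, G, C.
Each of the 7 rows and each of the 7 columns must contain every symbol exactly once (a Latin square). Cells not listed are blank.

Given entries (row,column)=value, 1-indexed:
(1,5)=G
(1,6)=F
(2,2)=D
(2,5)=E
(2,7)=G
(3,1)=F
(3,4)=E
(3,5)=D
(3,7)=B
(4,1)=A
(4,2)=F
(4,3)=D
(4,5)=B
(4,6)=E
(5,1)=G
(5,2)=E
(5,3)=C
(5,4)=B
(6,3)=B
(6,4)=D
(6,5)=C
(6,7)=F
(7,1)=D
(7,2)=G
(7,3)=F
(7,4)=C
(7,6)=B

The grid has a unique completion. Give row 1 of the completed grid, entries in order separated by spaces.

Row 1, column 4: row 1 has {F, G} and column 4 has {B, E, D, C}, leaving only A.
Row 1, column 3: row 1 has {F, A, G} and column 3 has {B, F, D, C}, leaving only E.
Row 2, column 3: row 2 has {E, D, G} and column 3 has {B, E, F, D, C}, leaving only A.
Row 2, column 4: row 2 has {E, A, D, G} and column 4 has {B, E, A, D, C}, leaving only F.
Row 2, column 6: row 2 has {E, F, A, D, G} and column 6 has {B, E, F}, leaving only C.
Row 2, column 1: row 2 has {E, F, A, D, G, C} and column 1 has {F, A, D, G}, leaving only B.
Row 1, column 1: row 1 has {E, F, A, G} and column 1 has {B, F, A, D, G}, leaving only C.
Row 1, column 2: row 1 has {E, F, A, G, C} and column 2 has {E, F, D, G}, leaving only B.
Row 1, column 7: row 1 has {B, E, F, A, G, C} and column 7 has {B, F, G}, leaving only D.
So row 1 reads: C B E A G F D.

C B E A G F D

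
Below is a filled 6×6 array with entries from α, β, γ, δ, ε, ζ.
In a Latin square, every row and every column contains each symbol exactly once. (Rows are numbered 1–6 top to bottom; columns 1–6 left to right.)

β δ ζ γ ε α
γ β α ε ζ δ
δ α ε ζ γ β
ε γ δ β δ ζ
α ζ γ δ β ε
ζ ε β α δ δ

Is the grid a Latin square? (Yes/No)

No

Row 4 contains δ twice (at columns 3 and 5); row 6 is also not a permutation.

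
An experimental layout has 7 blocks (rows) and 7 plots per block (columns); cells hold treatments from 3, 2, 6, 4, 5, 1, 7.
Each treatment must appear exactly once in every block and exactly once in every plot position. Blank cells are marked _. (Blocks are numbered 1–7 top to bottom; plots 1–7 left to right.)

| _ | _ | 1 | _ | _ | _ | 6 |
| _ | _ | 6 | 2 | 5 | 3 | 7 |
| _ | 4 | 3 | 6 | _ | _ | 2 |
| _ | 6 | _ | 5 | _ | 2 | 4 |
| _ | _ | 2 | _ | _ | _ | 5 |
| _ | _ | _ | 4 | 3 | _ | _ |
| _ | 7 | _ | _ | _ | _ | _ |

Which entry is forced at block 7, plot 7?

3

Block 2, plot 2: block 2 has {3, 2, 6, 5, 7} and plot 2 has {6, 4, 7}, leaving only 1.
Block 2, plot 1: block 2 has {3, 2, 6, 5, 1, 7} and plot 1 has {}, leaving only 4.
Block 4, plot 3: block 4 has {2, 6, 4, 5} and plot 3 has {3, 2, 6, 1}, leaving only 7.
Block 4, plot 5: block 4 has {2, 6, 4, 5, 7} and plot 5 has {3, 5}, leaving only 1.
Block 3, plot 5: block 3 has {3, 2, 6, 4} and plot 5 has {3, 5, 1}, leaving only 7.
Block 4, plot 1: block 4 has {2, 6, 4, 5, 1, 7} and plot 1 has {4}, leaving only 3.
Block 5, plot 2: block 5 has {2, 5} and plot 2 has {6, 4, 1, 7}, leaving only 3.
Block 6, plot 3: block 6 has {3, 4} and plot 3 has {3, 2, 6, 1, 7}, leaving only 5.
Block 6, plot 2: block 6 has {3, 4, 5} and plot 2 has {3, 6, 4, 1, 7}, leaving only 2.
Block 1, plot 2: block 1 has {6, 1} and plot 2 has {3, 2, 6, 4, 1, 7}, leaving only 5.
Block 6, plot 7: block 6 has {3, 2, 4, 5} and plot 7 has {2, 6, 4, 5, 7}, leaving only 1.
Block 7 already has {7} and plot 7 already has {2, 6, 4, 5, 1, 7}, so block 7, plot 7 must be 3.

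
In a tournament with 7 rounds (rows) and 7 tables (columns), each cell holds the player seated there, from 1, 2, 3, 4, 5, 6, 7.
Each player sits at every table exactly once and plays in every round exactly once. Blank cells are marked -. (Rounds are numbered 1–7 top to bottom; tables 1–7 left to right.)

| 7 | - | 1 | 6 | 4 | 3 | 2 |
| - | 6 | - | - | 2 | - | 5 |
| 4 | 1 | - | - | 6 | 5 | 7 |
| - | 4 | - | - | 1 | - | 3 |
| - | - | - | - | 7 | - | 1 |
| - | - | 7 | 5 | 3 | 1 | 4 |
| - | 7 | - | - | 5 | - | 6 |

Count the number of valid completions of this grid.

9

Round 1, table 2: eliminating its round and table leaves {5}.
Round 2, table 1: eliminating its round and table leaves {1, 3}.
Round 2, table 3: eliminating its round and table leaves {3, 4}.
Round 2, table 4: eliminating its round and table leaves {1, 3, 4, 7}.
Round 2, table 6: eliminating its round and table leaves {4, 7}.
Round 3, table 3: eliminating its round and table leaves {2, 3}.
Round 3, table 4: eliminating its round and table leaves {2, 3}.
Round 4, table 1: eliminating its round and table leaves {2, 5, 6}.
Round 4, table 3: eliminating its round and table leaves {2, 5, 6}.
Round 4, table 4: eliminating its round and table leaves {2, 7}.
Round 4, table 6: eliminating its round and table leaves {2, 6, 7}.
Round 5, table 1: eliminating its round and table leaves {2, 3, 5, 6}.
Round 5, table 2: eliminating its round and table leaves {2, 3, 5}.
Round 5, table 3: eliminating its round and table leaves {2, 3, 4, 5, 6}.
Round 5, table 4: eliminating its round and table leaves {2, 3, 4}.
Round 5, table 6: eliminating its round and table leaves {2, 4, 6}.
Round 6, table 1: eliminating its round and table leaves {2, 6}.
Round 6, table 2: eliminating its round and table leaves {2}.
Round 7, table 1: eliminating its round and table leaves {1, 2, 3}.
Round 7, table 3: eliminating its round and table leaves {2, 3, 4}.
Round 7, table 4: eliminating its round and table leaves {1, 2, 3, 4}.
Round 7, table 6: eliminating its round and table leaves {2, 4}.
Enumerating the assignments across these blanks that avoid any round or table repeat gives 9 completions.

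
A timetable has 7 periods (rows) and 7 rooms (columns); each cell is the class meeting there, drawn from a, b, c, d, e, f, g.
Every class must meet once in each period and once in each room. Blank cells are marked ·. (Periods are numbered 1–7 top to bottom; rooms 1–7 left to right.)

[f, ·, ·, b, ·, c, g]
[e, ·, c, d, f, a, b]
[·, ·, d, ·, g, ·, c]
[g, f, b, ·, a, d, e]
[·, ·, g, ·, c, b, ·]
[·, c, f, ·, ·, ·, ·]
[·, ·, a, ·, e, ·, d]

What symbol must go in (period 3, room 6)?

f

Period 1, room 3: period 1 has {b, c, f, g} and room 3 has {a, b, c, d, f, g}, leaving only e.
Period 1, room 5: period 1 has {b, c, e, f, g} and room 5 has {a, c, e, f, g}, leaving only d.
Period 1, room 2: period 1 has {b, c, d, e, f, g} and room 2 has {c, f}, leaving only a.
Period 2, room 2: period 2 has {a, b, c, d, e, f} and room 2 has {a, c, f}, leaving only g.
Period 4, room 4: period 4 has {a, b, d, e, f, g} and room 4 has {b, d}, leaving only c.
Period 6, room 5: period 6 has {c, f} and room 5 has {a, c, d, e, f, g}, leaving only b.
Period 6, room 7: period 6 has {b, c, f} and room 7 has {b, c, d, e, g}, leaving only a.
Period 5, room 7: period 5 has {b, c, g} and room 7 has {a, b, c, d, e, g}, leaving only f.
Period 6, room 1: period 6 has {a, b, c, f} and room 1 has {e, f, g}, leaving only d.
Period 5, room 1: period 5 has {b, c, f, g} and room 1 has {d, e, f, g}, leaving only a.
Period 3, room 1: period 3 has {c, d, g} and room 1 has {a, d, e, f, g}, leaving only b.
Period 3, room 2: period 3 has {b, c, d, g} and room 2 has {a, c, f, g}, leaving only e.
Period 3 already has {b, c, d, e, g} and room 6 already has {a, b, c, d}, so period 3, room 6 must be f.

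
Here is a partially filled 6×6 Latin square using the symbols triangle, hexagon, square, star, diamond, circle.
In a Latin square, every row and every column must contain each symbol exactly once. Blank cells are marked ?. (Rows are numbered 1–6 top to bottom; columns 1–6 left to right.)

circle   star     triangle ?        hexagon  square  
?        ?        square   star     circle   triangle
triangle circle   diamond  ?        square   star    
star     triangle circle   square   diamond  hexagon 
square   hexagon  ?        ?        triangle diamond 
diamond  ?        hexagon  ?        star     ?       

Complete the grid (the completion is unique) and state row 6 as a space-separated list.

diamond square hexagon triangle star circle

Row 6, column 2: row 6 has {hexagon, star, diamond} and column 2 has {triangle, hexagon, star, circle}, leaving only square.
Row 6, column 6: row 6 has {hexagon, square, star, diamond} and column 6 has {triangle, hexagon, square, star, diamond}, leaving only circle.
Row 6, column 4: row 6 has {hexagon, square, star, diamond, circle} and column 4 has {square, star}, leaving only triangle.
So row 6 reads: diamond square hexagon triangle star circle.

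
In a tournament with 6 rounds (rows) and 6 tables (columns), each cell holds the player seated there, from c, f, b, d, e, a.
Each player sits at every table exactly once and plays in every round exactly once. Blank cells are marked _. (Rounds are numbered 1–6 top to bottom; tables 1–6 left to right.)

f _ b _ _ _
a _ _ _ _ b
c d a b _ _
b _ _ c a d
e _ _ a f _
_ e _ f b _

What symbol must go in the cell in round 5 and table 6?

Round 5 already has {f, e, a} and table 6 already has {b, d}, so round 5, table 6 must be c.

c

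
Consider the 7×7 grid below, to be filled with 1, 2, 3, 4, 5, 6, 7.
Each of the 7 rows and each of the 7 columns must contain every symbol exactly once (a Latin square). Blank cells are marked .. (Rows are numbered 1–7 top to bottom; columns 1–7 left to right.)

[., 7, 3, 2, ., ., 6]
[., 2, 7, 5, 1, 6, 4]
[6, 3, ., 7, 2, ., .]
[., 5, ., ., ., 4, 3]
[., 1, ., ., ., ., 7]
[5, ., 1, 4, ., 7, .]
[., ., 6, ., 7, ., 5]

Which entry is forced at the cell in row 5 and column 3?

5

Row 2, column 1: row 2 has {1, 2, 4, 5, 6, 7} and column 1 has {5, 6}, leaving only 3.
Row 3, column 7: row 3 has {2, 3, 6, 7} and column 7 has {3, 4, 5, 6, 7}, leaving only 1.
Row 3, column 6: row 3 has {1, 2, 3, 6, 7} and column 6 has {4, 6, 7}, leaving only 5.
Row 1, column 6: row 1 has {2, 3, 6, 7} and column 6 has {4, 5, 6, 7}, leaving only 1.
Row 1, column 1: row 1 has {1, 2, 3, 6, 7} and column 1 has {3, 5, 6}, leaving only 4.
Row 1, column 5: row 1 has {1, 2, 3, 4, 6, 7} and column 5 has {1, 2, 7}, leaving only 5.
Row 3, column 3: row 3 has {1, 2, 3, 5, 6, 7} and column 3 has {1, 3, 6, 7}, leaving only 4.
Row 4, column 3: row 4 has {3, 4, 5} and column 3 has {1, 3, 4, 6, 7}, leaving only 2.
Row 5 already has {1, 7} and column 3 already has {1, 2, 3, 4, 6, 7}, so row 5, column 3 must be 5.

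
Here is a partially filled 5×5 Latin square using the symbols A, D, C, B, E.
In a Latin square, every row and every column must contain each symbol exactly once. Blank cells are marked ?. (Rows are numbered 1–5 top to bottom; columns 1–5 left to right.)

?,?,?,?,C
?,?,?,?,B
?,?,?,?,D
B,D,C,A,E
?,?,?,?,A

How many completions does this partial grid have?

Row 1, column 1: eliminating its row and column leaves {A, D, E}.
Row 1, column 2: eliminating its row and column leaves {A, B, E}.
Row 1, column 3: eliminating its row and column leaves {A, D, B, E}.
Row 1, column 4: eliminating its row and column leaves {D, B, E}.
Row 2, column 1: eliminating its row and column leaves {A, D, C, E}.
Row 2, column 2: eliminating its row and column leaves {A, C, E}.
Row 2, column 3: eliminating its row and column leaves {A, D, E}.
Row 2, column 4: eliminating its row and column leaves {D, C, E}.
Row 3, column 1: eliminating its row and column leaves {A, C, E}.
Row 3, column 2: eliminating its row and column leaves {A, C, B, E}.
Row 3, column 3: eliminating its row and column leaves {A, B, E}.
Row 3, column 4: eliminating its row and column leaves {C, B, E}.
Row 5, column 1: eliminating its row and column leaves {D, C, E}.
Row 5, column 2: eliminating its row and column leaves {C, B, E}.
Row 5, column 3: eliminating its row and column leaves {D, B, E}.
Row 5, column 4: eliminating its row and column leaves {D, C, B, E}.
Enumerating the assignments across these blanks that avoid any row or column repeat gives 56 completions.

56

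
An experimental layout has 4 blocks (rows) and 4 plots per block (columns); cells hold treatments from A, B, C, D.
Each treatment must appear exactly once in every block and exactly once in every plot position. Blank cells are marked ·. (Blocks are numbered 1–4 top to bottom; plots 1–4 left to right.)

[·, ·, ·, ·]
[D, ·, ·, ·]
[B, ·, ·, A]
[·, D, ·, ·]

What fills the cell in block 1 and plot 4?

D

Block 3, plot 2: block 3 has {A, B} and plot 2 has {D}, leaving only C.
Block 3, plot 3: block 3 has {A, B, C} and plot 3 has {}, leaving only D.
Block 1, plot 4 is narrowed to {B, C, D}.
If it were B, then block 1, plot 3 would be left with no valid symbol.
If it were C, then block 1, plot 3 would be left with no valid symbol.
So block 1, plot 4 must be D.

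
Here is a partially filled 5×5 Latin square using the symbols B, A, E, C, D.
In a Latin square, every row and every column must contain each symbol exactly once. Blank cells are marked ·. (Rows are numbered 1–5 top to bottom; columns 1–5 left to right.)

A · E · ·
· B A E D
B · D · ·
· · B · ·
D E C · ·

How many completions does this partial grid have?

Row 1, column 2: eliminating its row and column leaves {C, D}.
Row 1, column 4: eliminating its row and column leaves {B, C, D}.
Row 1, column 5: eliminating its row and column leaves {B, C}.
Row 2, column 1: eliminating its row and column leaves {C}.
Row 3, column 2: eliminating its row and column leaves {A, C}.
Row 3, column 4: eliminating its row and column leaves {A, C}.
Row 3, column 5: eliminating its row and column leaves {A, E, C}.
Row 4, column 1: eliminating its row and column leaves {E, C}.
Row 4, column 2: eliminating its row and column leaves {A, C, D}.
Row 4, column 4: eliminating its row and column leaves {A, C, D}.
Row 4, column 5: eliminating its row and column leaves {A, E, C}.
Row 5, column 4: eliminating its row and column leaves {B, A}.
Row 5, column 5: eliminating its row and column leaves {B, A}.
Enumerating the assignments across these blanks that avoid any row or column repeat gives 3 completions.

3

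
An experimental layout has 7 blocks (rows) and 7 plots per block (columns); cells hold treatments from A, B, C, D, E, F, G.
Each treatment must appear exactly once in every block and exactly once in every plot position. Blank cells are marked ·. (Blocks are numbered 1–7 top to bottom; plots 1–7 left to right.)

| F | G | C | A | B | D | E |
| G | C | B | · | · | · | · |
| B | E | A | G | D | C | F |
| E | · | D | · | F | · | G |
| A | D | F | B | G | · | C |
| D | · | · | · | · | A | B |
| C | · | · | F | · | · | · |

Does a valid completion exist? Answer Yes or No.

No block or plot among the givens repeats a symbol, and propagating forced cells runs into no contradiction.
One valid completion exists (for instance, F G C A B D E / G C B D E F A / B E A G D C F / E A D C F B G / A D F B G E C / D F G E C A B / C B E F A G D).

Yes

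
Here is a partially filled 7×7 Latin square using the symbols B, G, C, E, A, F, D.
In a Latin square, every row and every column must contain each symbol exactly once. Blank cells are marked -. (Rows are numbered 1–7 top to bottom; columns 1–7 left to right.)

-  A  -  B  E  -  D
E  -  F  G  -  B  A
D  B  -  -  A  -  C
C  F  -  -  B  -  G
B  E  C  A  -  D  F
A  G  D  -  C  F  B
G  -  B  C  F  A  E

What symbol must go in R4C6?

Row 4 already has {B, G, C, F} and column 6 already has {B, A, F, D}, so row 4, column 6 must be E.

E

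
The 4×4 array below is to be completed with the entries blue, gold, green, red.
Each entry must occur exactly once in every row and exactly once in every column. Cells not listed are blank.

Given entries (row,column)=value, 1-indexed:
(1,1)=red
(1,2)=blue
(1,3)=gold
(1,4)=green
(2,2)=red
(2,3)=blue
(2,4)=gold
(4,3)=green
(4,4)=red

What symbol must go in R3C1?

Row 2, column 1: row 2 has {blue, gold, red} and column 1 has {red}, leaving only green.
Row 3, column 3: row 3 has {} and column 3 has {blue, gold, green}, leaving only red.
Row 3, column 4: row 3 has {red} and column 4 has {gold, green, red}, leaving only blue.
Row 3 already has {blue, red} and column 1 already has {green, red}, so row 3, column 1 must be gold.

gold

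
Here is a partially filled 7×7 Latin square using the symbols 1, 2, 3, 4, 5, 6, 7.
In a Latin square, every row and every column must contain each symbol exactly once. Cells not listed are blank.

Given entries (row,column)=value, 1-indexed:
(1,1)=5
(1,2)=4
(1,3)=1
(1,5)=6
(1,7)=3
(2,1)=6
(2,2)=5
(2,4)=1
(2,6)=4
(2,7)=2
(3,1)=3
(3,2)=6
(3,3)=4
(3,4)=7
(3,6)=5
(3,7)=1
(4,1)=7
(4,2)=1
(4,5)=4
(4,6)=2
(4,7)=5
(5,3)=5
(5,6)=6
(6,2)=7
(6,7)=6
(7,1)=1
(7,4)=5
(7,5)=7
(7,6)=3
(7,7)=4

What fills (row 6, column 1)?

4

Row 1, column 4: row 1 has {1, 3, 4, 5, 6} and column 4 has {1, 5, 7}, leaving only 2.
Row 1, column 6: row 1 has {1, 2, 3, 4, 5, 6} and column 6 has {2, 3, 4, 5, 6}, leaving only 7.
Row 2, column 5: row 2 has {1, 2, 4, 5, 6} and column 5 has {4, 6, 7}, leaving only 3.
Row 2, column 3: row 2 has {1, 2, 3, 4, 5, 6} and column 3 has {1, 4, 5}, leaving only 7.
Row 3, column 5: row 3 has {1, 3, 4, 5, 6, 7} and column 5 has {3, 4, 6, 7}, leaving only 2.
Row 5, column 5: row 5 has {5, 6} and column 5 has {2, 3, 4, 6, 7}, leaving only 1.
Row 5, column 7: row 5 has {1, 5, 6} and column 7 has {1, 2, 3, 4, 5, 6}, leaving only 7.
Row 6, column 5: row 6 has {6, 7} and column 5 has {1, 2, 3, 4, 6, 7}, leaving only 5.
Row 6, column 6: row 6 has {5, 6, 7} and column 6 has {2, 3, 4, 5, 6, 7}, leaving only 1.
Row 7, column 2: row 7 has {1, 3, 4, 5, 7} and column 2 has {1, 4, 5, 6, 7}, leaving only 2.
Row 5, column 2: row 5 has {1, 5, 6, 7} and column 2 has {1, 2, 4, 5, 6, 7}, leaving only 3.
Row 5, column 4: row 5 has {1, 3, 5, 6, 7} and column 4 has {1, 2, 5, 7}, leaving only 4.
Row 5, column 1: row 5 has {1, 3, 4, 5, 6, 7} and column 1 has {1, 3, 5, 6, 7}, leaving only 2.
Row 6 already has {1, 5, 6, 7} and column 1 already has {1, 2, 3, 5, 6, 7}, so row 6, column 1 must be 4.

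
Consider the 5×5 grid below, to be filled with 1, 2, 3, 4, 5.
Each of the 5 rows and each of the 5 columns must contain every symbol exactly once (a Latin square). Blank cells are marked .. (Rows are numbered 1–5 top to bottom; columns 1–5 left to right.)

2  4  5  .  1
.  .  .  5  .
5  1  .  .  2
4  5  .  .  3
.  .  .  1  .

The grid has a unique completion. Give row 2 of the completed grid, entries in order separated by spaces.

1 3 2 5 4

Row 2, column 5: row 2 has {5} and column 5 has {1, 2, 3}, leaving only 4.
Row 1, column 4: row 1 has {1, 2, 4, 5} and column 4 has {1, 5}, leaving only 3.
Row 3, column 4: row 3 has {1, 2, 5} and column 4 has {1, 3, 5}, leaving only 4.
Row 3, column 3: row 3 has {1, 2, 4, 5} and column 3 has {5}, leaving only 3.
Row 4, column 4: row 4 has {3, 4, 5} and column 4 has {1, 3, 4, 5}, leaving only 2.
Row 4, column 3: row 4 has {2, 3, 4, 5} and column 3 has {3, 5}, leaving only 1.
Row 2, column 3: row 2 has {4, 5} and column 3 has {1, 3, 5}, leaving only 2.
Row 2, column 2: row 2 has {2, 4, 5} and column 2 has {1, 4, 5}, leaving only 3.
Row 2, column 1: row 2 has {2, 3, 4, 5} and column 1 has {2, 4, 5}, leaving only 1.
So row 2 reads: 1 3 2 5 4.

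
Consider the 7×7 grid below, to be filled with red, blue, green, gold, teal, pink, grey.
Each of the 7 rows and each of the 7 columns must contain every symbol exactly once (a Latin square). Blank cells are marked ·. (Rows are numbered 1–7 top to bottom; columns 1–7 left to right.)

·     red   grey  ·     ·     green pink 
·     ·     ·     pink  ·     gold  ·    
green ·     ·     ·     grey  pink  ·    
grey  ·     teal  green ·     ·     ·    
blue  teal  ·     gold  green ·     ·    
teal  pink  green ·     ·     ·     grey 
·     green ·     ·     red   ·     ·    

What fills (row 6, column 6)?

Row 1, column 1: row 1 has {red, green, pink, grey} and column 1 has {blue, green, teal, grey}, leaving only gold.
Row 2, column 1: row 2 has {gold, pink} and column 1 has {blue, green, gold, teal, grey}, leaving only red.
Row 2, column 3: row 2 has {red, gold, pink} and column 3 has {green, teal, grey}, leaving only blue.
Row 2, column 2: row 2 has {red, blue, gold, pink} and column 2 has {red, green, teal, pink}, leaving only grey.
Row 2, column 5: row 2 has {red, blue, gold, pink, grey} and column 5 has {red, green, grey}, leaving only teal.
Row 1, column 5: row 1 has {red, green, gold, pink, grey} and column 5 has {red, green, teal, grey}, leaving only blue.
Row 1, column 4: row 1 has {red, blue, green, gold, pink, grey} and column 4 has {green, gold, pink}, leaving only teal.
Row 2, column 7: row 2 has {red, blue, gold, teal, pink, grey} and column 7 has {pink, grey}, leaving only green.
Row 5, column 7: row 5 has {blue, green, gold, teal} and column 7 has {green, pink, grey}, leaving only red.
Row 5, column 3: row 5 has {red, blue, green, gold, teal} and column 3 has {blue, green, teal, grey}, leaving only pink.
Row 5, column 6: row 5 has {red, blue, green, gold, teal, pink} and column 6 has {green, gold, pink}, leaving only grey.
Row 6, column 5: row 6 has {green, teal, pink, grey} and column 5 has {red, blue, green, teal, grey}, leaving only gold.
Row 4, column 5: row 4 has {green, teal, grey} and column 5 has {red, blue, green, gold, teal, grey}, leaving only pink.
Row 7, column 1: row 7 has {red, green} and column 1 has {red, blue, green, gold, teal, grey}, leaving only pink.
Row 7, column 3: row 7 has {red, green, pink} and column 3 has {blue, green, teal, pink, grey}, leaving only gold.
Row 3, column 3: row 3 has {green, pink, grey} and column 3 has {blue, green, gold, teal, pink, grey}, leaving only red.
Row 3, column 4: row 3 has {red, green, pink, grey} and column 4 has {green, gold, teal, pink}, leaving only blue.
Row 3, column 2: row 3 has {red, blue, green, pink, grey} and column 2 has {red, green, teal, pink, grey}, leaving only gold.
Row 3, column 7: row 3 has {red, blue, green, gold, pink, grey} and column 7 has {red, green, pink, grey}, leaving only teal.
Row 4, column 2: row 4 has {green, teal, pink, grey} and column 2 has {red, green, gold, teal, pink, grey}, leaving only blue.
Row 4, column 6: row 4 has {blue, green, teal, pink, grey} and column 6 has {green, gold, pink, grey}, leaving only red.
Row 6 already has {green, gold, teal, pink, grey} and column 6 already has {red, green, gold, pink, grey}, so row 6, column 6 must be blue.

blue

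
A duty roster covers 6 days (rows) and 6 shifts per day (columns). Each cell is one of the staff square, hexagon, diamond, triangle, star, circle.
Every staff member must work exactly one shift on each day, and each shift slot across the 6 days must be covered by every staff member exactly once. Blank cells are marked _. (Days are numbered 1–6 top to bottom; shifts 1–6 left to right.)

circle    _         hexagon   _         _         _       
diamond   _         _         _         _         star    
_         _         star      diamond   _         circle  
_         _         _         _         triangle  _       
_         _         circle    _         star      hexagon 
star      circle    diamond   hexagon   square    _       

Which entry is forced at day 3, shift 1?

Day 1, shift 5: day 1 has {hexagon, circle} and shift 5 has {square, triangle, star}, leaving only diamond.
Day 3, shift 5: day 3 has {diamond, star, circle} and shift 5 has {square, diamond, triangle, star}, leaving only hexagon.
Day 2, shift 5: day 2 has {diamond, star} and shift 5 has {square, hexagon, diamond, triangle, star}, leaving only circle.
Day 4, shift 3: day 4 has {triangle} and shift 3 has {hexagon, diamond, star, circle}, leaving only square.
Day 2, shift 3: day 2 has {diamond, star, circle} and shift 3 has {square, hexagon, diamond, star, circle}, leaving only triangle.
Day 2, shift 4: day 2 has {diamond, triangle, star, circle} and shift 4 has {hexagon, diamond}, leaving only square.
Day 2, shift 2: day 2 has {square, diamond, triangle, star, circle} and shift 2 has {circle}, leaving only hexagon.
Day 4, shift 1: day 4 has {square, triangle} and shift 1 has {diamond, star, circle}, leaving only hexagon.
Day 4, shift 6: day 4 has {square, hexagon, triangle} and shift 6 has {hexagon, star, circle}, leaving only diamond.
Day 4, shift 2: day 4 has {square, hexagon, diamond, triangle} and shift 2 has {hexagon, circle}, leaving only star.
Day 4, shift 4: day 4 has {square, hexagon, diamond, triangle, star} and shift 4 has {square, hexagon, diamond}, leaving only circle.
Day 5, shift 4: day 5 has {hexagon, star, circle} and shift 4 has {square, hexagon, diamond, circle}, leaving only triangle.
Day 1, shift 4: day 1 has {hexagon, diamond, circle} and shift 4 has {square, hexagon, diamond, triangle, circle}, leaving only star.
Day 5, shift 1: day 5 has {hexagon, triangle, star, circle} and shift 1 has {hexagon, diamond, star, circle}, leaving only square.
Day 3 already has {hexagon, diamond, star, circle} and shift 1 already has {square, hexagon, diamond, star, circle}, so day 3, shift 1 must be triangle.

triangle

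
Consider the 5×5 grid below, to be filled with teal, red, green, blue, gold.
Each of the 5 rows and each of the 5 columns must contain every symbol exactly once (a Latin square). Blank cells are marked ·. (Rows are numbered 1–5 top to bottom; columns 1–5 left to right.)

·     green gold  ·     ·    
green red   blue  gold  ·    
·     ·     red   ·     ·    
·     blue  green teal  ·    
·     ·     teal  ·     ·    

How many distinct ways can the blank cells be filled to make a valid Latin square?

3

Row 1, column 1: eliminating its row and column leaves {teal, red, blue}.
Row 1, column 4: eliminating its row and column leaves {red, blue}.
Row 1, column 5: eliminating its row and column leaves {teal, red, blue}.
Row 2, column 5: eliminating its row and column leaves {teal}.
Row 3, column 1: eliminating its row and column leaves {teal, blue, gold}.
Row 3, column 2: eliminating its row and column leaves {teal, gold}.
Row 3, column 4: eliminating its row and column leaves {green, blue}.
Row 3, column 5: eliminating its row and column leaves {teal, green, blue, gold}.
Row 4, column 1: eliminating its row and column leaves {red, gold}.
Row 4, column 5: eliminating its row and column leaves {red, gold}.
Row 5, column 1: eliminating its row and column leaves {red, blue, gold}.
Row 5, column 2: eliminating its row and column leaves {gold}.
Row 5, column 4: eliminating its row and column leaves {red, green, blue}.
Row 5, column 5: eliminating its row and column leaves {red, green, blue, gold}.
Enumerating the assignments across these blanks that avoid any row or column repeat gives 3 completions.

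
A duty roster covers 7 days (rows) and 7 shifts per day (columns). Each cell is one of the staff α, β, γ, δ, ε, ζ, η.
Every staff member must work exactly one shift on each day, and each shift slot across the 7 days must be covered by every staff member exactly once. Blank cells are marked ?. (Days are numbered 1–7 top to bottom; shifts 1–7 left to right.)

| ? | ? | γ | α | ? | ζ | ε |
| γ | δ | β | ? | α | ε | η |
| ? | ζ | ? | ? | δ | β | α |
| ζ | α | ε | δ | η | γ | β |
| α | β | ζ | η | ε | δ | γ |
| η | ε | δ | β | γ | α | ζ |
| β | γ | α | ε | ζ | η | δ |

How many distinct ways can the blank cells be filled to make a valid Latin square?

Day 1, shift 1: eliminating its day and shift leaves {δ}.
Day 1, shift 2: eliminating its day and shift leaves {η}.
Day 1, shift 5: eliminating its day and shift leaves {β}.
Day 2, shift 4: eliminating its day and shift leaves {ζ}.
Day 3, shift 1: eliminating its day and shift leaves {ε}.
Day 3, shift 3: eliminating its day and shift leaves {η}.
Day 3, shift 4: eliminating its day and shift leaves {γ}.
Only one assignment across all blanks avoids any day or shift repeat, giving 1 completion.

1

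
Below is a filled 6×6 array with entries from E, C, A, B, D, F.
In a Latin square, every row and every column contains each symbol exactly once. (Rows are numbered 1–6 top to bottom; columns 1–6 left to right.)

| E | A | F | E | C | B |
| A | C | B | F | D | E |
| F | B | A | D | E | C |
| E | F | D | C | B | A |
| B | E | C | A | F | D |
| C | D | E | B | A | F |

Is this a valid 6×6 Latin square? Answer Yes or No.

Column 1 contains E twice (at rows 1 and 4), so it is not a permutation.

No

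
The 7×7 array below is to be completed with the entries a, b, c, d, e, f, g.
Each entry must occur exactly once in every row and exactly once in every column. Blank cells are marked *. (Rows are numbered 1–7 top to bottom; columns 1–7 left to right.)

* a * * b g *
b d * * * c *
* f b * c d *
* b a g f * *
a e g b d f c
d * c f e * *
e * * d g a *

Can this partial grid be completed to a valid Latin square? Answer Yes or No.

No

Row 2, column 5: row 2 has {b, c, d} and column 5 has {b, c, d, e, f, g}, so it must be a.
Row 2, column 4: row 2 has {a, b, c, d} and column 4 has {b, d, f, g}, so it must be e.
Row 1, column 4: row 1 has {a, b, g} and column 4 has {b, d, e, f, g}, so it must be c.
Row 1, column 1: row 1 has {a, b, c, g} and column 1 has {a, b, d, e}, so it must be f.
Row 2, column 3: row 2 has {a, b, c, d, e} and column 3 has {a, b, c, g}, so it must be f.
Now row 7, column 3: row 7 together with column 3 already contain {a, b, c, d, e, f, g} — every symbol — so nothing can go there. The grid has no valid completion.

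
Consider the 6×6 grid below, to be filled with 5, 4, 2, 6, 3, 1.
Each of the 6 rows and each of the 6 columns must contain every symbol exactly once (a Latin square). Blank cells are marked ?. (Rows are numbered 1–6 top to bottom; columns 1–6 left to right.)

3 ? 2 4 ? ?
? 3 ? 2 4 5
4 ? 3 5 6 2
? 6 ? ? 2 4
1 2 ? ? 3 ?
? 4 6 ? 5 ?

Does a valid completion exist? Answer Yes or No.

Row 1, column 5: row 1 has {4, 2, 3} and column 5 has {5, 4, 2, 6, 3}, so it must be 1.
Row 1, column 2: row 1 has {4, 2, 3, 1} and column 2 has {4, 2, 6, 3}, so it must be 5.
Row 1, column 6: row 1 has {5, 4, 2, 3, 1} and column 6 has {5, 4, 2}, so it must be 6.
Now row 5, column 6: row 5 together with column 6 already contain {5, 4, 2, 6, 3, 1} — every symbol — so nothing can go there. The grid has no valid completion.

No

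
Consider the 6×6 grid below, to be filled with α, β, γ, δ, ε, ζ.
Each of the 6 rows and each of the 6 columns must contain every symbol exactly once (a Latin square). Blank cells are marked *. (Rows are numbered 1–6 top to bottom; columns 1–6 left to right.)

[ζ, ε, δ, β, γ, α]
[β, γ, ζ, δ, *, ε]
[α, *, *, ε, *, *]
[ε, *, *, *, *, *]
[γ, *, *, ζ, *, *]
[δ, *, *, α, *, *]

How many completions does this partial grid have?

Row 2, column 5: eliminating its row and column leaves {α}.
Row 3, column 2: eliminating its row and column leaves {β, δ, ζ}.
Row 3, column 3: eliminating its row and column leaves {β, γ}.
Row 3, column 5: eliminating its row and column leaves {β, δ, ζ}.
Row 3, column 6: eliminating its row and column leaves {β, γ, δ, ζ}.
Row 4, column 2: eliminating its row and column leaves {α, β, δ, ζ}.
Row 4, column 3: eliminating its row and column leaves {α, β, γ}.
Row 4, column 4: eliminating its row and column leaves {γ}.
Row 4, column 5: eliminating its row and column leaves {α, β, δ, ζ}.
Row 4, column 6: eliminating its row and column leaves {β, γ, δ, ζ}.
Row 5, column 2: eliminating its row and column leaves {α, β, δ}.
Row 5, column 3: eliminating its row and column leaves {α, β, ε}.
Row 5, column 5: eliminating its row and column leaves {α, β, δ, ε}.
Row 5, column 6: eliminating its row and column leaves {β, δ}.
Row 6, column 2: eliminating its row and column leaves {β, ζ}.
Row 6, column 3: eliminating its row and column leaves {β, γ, ε}.
Row 6, column 5: eliminating its row and column leaves {β, ε, ζ}.
Row 6, column 6: eliminating its row and column leaves {β, γ, ζ}.
Enumerating the assignments across these blanks that avoid any row or column repeat gives 16 completions.

16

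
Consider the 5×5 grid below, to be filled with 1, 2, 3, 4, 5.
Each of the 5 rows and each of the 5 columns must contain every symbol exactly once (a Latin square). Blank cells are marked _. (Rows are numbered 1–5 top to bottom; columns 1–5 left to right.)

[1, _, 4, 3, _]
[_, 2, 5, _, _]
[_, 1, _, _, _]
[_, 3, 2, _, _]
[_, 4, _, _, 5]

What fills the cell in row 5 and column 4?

Row 1, column 2: row 1 has {1, 3, 4} and column 2 has {1, 2, 3, 4}, leaving only 5.
Row 1, column 5: row 1 has {1, 3, 4, 5} and column 5 has {5}, leaving only 2.
Row 3, column 3: row 3 has {1} and column 3 has {2, 4, 5}, leaving only 3.
Row 3, column 5: row 3 has {1, 3} and column 5 has {2, 5}, leaving only 4.
Row 4, column 5: row 4 has {2, 3} and column 5 has {2, 4, 5}, leaving only 1.
Row 2, column 5: row 2 has {2, 5} and column 5 has {1, 2, 4, 5}, leaving only 3.
Row 2, column 1: row 2 has {2, 3, 5} and column 1 has {1}, leaving only 4.
Row 2, column 4: row 2 has {2, 3, 4, 5} and column 4 has {3}, leaving only 1.
Row 5 already has {4, 5} and column 4 already has {1, 3}, so row 5, column 4 must be 2.

2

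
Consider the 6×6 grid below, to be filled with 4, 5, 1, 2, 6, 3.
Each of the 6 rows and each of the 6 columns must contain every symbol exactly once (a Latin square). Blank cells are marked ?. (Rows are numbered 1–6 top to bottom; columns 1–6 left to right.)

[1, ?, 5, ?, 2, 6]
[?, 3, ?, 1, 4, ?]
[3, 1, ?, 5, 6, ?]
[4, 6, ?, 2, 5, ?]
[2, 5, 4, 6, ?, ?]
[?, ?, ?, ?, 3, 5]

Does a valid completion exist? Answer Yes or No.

No row or column among the givens repeats a symbol, and propagating forced cells runs into no contradiction.
One valid completion exists (for instance, 1 4 5 3 2 6 / 5 3 6 1 4 2 / 3 1 2 5 6 4 / 4 6 3 2 5 1 / 2 5 4 6 1 3 / 6 2 1 4 3 5).

Yes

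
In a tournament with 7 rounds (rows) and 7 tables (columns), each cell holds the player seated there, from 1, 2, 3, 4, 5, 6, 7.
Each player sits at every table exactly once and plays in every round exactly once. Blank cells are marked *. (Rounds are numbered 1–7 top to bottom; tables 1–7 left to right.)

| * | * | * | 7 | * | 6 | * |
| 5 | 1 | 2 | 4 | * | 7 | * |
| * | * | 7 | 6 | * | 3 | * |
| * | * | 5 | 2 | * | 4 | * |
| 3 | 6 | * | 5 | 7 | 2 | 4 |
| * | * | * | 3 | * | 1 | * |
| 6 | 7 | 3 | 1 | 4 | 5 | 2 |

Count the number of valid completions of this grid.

Round 1, table 1: eliminating its round and table leaves {1, 2, 4}.
Round 1, table 2: eliminating its round and table leaves {2, 3, 4, 5}.
Round 1, table 3: eliminating its round and table leaves {1, 4}.
Round 1, table 5: eliminating its round and table leaves {1, 2, 3, 5}.
Round 1, table 7: eliminating its round and table leaves {1, 3, 5}.
Round 2, table 5: eliminating its round and table leaves {3, 6}.
Round 2, table 7: eliminating its round and table leaves {3, 6}.
Round 3, table 1: eliminating its round and table leaves {1, 2, 4}.
Round 3, table 2: eliminating its round and table leaves {2, 4, 5}.
Round 3, table 5: eliminating its round and table leaves {1, 2, 5}.
Round 3, table 7: eliminating its round and table leaves {1, 5}.
Round 4, table 1: eliminating its round and table leaves {1, 7}.
Round 4, table 2: eliminating its round and table leaves {3}.
Round 4, table 5: eliminating its round and table leaves {1, 3, 6}.
Round 4, table 7: eliminating its round and table leaves {1, 3, 6, 7}.
Round 5, table 3: eliminating its round and table leaves {1}.
Round 6, table 1: eliminating its round and table leaves {2, 4, 7}.
Round 6, table 2: eliminating its round and table leaves {2, 4, 5}.
Round 6, table 3: eliminating its round and table leaves {4, 6}.
Round 6, table 5: eliminating its round and table leaves {2, 5, 6}.
Round 6, table 7: eliminating its round and table leaves {5, 6, 7}.
Enumerating the assignments across these blanks that avoid any round or table repeat gives 8 completions.

8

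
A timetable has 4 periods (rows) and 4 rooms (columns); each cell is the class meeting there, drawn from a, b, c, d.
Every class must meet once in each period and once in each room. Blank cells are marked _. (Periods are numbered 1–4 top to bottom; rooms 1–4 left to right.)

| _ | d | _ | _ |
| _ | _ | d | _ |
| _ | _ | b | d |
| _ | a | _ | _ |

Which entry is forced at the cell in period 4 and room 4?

Period 3, room 2: period 3 has {b, d} and room 2 has {a, d}, leaving only c.
Period 2, room 2: period 2 has {d} and room 2 has {a, c, d}, leaving only b.
Period 3, room 1: period 3 has {b, c, d} and room 1 has {}, leaving only a.
Period 2, room 1: period 2 has {b, d} and room 1 has {a}, leaving only c.
Period 1, room 1: period 1 has {d} and room 1 has {a, c}, leaving only b.
Period 2, room 4: period 2 has {b, c, d} and room 4 has {d}, leaving only a.
Period 1, room 4: period 1 has {b, d} and room 4 has {a, d}, leaving only c.
Period 4 already has {a} and room 4 already has {a, c, d}, so period 4, room 4 must be b.

b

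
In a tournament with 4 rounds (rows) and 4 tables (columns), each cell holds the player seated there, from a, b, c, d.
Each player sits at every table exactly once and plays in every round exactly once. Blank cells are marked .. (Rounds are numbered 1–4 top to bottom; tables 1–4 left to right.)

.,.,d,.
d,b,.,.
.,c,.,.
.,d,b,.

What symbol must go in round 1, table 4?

Round 1, table 2: round 1 has {d} and table 2 has {b, c, d}, leaving only a.
Round 3, table 3: round 3 has {c} and table 3 has {b, d}, leaving only a.
Round 2, table 3: round 2 has {b, d} and table 3 has {a, b, d}, leaving only c.
Round 2, table 4: round 2 has {b, c, d} and table 4 has {}, leaving only a.
Round 3, table 1: round 3 has {a, c} and table 1 has {d}, leaving only b.
Round 1, table 1: round 1 has {a, d} and table 1 has {b, d}, leaving only c.
Round 1 already has {a, c, d} and table 4 already has {a}, so round 1, table 4 must be b.

b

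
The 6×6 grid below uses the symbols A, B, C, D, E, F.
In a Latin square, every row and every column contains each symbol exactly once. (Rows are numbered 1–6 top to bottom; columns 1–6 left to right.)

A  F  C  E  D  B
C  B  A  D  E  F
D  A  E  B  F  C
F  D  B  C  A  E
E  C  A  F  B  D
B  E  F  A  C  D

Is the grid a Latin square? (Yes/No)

No

Every row is a permutation, but column 6 contains D twice (at rows 5 and 6).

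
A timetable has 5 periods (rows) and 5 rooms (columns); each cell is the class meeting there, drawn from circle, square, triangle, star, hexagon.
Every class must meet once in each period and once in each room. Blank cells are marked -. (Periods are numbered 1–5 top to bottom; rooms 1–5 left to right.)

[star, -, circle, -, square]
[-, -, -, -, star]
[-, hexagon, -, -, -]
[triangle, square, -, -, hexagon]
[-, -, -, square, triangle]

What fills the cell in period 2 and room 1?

hexagon

Period 1, room 2: period 1 has {circle, square, star} and room 2 has {square, hexagon}, leaving only triangle.
Period 1, room 4: period 1 has {circle, square, triangle, star} and room 4 has {square}, leaving only hexagon.
Period 2, room 2: period 2 has {star} and room 2 has {square, triangle, hexagon}, leaving only circle.
Period 2, room 4: period 2 has {circle, star} and room 4 has {square, hexagon}, leaving only triangle.
Period 3, room 5: period 3 has {hexagon} and room 5 has {square, triangle, star, hexagon}, leaving only circle.
Period 3, room 1: period 3 has {circle, hexagon} and room 1 has {triangle, star}, leaving only square.
Period 2 already has {circle, triangle, star} and room 1 already has {square, triangle, star}, so period 2, room 1 must be hexagon.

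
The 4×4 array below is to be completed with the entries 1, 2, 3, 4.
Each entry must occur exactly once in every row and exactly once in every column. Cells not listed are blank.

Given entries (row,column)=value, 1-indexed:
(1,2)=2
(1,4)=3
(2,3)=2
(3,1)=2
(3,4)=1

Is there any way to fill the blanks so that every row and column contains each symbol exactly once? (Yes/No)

Yes

No row or column among the givens repeats a symbol, and propagating forced cells runs into no contradiction.
One valid completion exists (for instance, 4 2 1 3 / 1 3 2 4 / 2 4 3 1 / 3 1 4 2).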